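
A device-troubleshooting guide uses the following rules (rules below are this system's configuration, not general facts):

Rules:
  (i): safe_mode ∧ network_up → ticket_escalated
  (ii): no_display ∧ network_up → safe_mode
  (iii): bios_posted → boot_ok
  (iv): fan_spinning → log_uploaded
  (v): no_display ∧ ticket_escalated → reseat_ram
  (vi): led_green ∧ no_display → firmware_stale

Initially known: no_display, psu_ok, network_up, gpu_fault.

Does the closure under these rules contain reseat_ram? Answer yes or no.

yes

Round 1 fires (ii), giving safe_mode.
Round 2 fires (i), giving ticket_escalated.
Round 3 fires (v), giving reseat_ram.
reseat_ram appears in round 3, so it is derivable.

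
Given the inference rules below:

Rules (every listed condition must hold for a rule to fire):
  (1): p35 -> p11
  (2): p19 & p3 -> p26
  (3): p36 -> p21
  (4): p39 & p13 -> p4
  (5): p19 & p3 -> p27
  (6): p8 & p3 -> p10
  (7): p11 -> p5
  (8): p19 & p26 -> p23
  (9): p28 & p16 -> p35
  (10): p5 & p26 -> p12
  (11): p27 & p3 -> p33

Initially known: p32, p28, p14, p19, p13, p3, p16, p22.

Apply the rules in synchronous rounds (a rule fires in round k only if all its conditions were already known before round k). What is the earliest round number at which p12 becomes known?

4

[1] (2) [p19 & p3 -> p26]; (5) [p19 & p3 -> p27]; (9) [p28 & p16 -> p35]. ⇒ new: p26, p27, p35.
[2] (1) [p35 -> p11]; (8) [p19 & p26 -> p23]; (11) [p27 & p3 -> p33]. ⇒ new: p11, p23, p33.
[3] (7) [p11 -> p5]. ⇒ new: p5.
[4] (10) [p5 & p26 -> p12]. ⇒ new: p12.
p12 first appears in round 4.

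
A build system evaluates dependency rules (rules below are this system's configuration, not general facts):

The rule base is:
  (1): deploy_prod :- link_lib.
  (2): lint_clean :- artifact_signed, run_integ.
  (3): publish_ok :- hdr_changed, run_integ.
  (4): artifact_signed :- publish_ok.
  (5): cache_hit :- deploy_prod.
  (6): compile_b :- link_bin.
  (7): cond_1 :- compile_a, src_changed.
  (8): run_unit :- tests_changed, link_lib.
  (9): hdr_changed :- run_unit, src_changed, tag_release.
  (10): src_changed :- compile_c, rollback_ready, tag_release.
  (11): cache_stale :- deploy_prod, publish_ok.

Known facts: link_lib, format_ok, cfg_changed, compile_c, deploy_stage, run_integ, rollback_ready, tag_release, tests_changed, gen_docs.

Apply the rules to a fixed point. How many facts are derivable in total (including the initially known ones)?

19

Round 1 fires (1), (8), (10), giving deploy_prod, run_unit, src_changed.
Round 2 fires (5), (9), giving cache_hit, hdr_changed.
Round 3 fires (3), giving publish_ok.
Round 4 fires (4), (11), giving artifact_signed, cache_stale.
Round 5 fires (2), giving lint_clean.
Closure: {artifact_signed, cache_hit, cache_stale, cfg_changed, compile_c, deploy_prod, deploy_stage, format_ok, gen_docs, hdr_changed, link_lib, lint_clean, publish_ok, rollback_ready, run_integ, run_unit, src_changed, tag_release, tests_changed} — 19 facts.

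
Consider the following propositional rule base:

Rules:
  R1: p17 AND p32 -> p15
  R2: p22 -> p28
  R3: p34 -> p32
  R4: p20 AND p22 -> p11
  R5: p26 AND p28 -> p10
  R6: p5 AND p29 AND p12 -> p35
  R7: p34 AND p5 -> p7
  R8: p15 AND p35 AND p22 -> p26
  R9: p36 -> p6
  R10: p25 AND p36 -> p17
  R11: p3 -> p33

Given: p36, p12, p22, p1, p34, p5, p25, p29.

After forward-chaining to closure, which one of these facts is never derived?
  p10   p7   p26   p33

Round 1 fires R2, R3, R6, R7, R9, R10, giving p28, p32, p35, p7, p6, p17.
Round 2 fires R1, giving p15.
Round 3 fires R8, giving p26.
Round 4 fires R5, giving p10.
Derived: p7 (round 1), p10 (round 4), p26 (round 3). p33 never appears in any round.

p33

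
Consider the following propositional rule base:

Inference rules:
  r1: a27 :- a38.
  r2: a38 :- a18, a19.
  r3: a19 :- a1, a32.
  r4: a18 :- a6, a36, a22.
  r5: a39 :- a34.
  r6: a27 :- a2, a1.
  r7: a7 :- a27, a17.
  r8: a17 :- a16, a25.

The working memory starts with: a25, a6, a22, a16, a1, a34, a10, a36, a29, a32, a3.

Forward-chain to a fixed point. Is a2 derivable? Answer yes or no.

no

Round 1 fires r3, r4, r5, r8, giving a19, a18, a39, a17.
Round 2 fires r2, giving a38.
Round 3 fires r1, giving a27.
Round 4 fires r7, giving a7.
Fixed point reached. No rule has a2 as a consequent, and it is not given.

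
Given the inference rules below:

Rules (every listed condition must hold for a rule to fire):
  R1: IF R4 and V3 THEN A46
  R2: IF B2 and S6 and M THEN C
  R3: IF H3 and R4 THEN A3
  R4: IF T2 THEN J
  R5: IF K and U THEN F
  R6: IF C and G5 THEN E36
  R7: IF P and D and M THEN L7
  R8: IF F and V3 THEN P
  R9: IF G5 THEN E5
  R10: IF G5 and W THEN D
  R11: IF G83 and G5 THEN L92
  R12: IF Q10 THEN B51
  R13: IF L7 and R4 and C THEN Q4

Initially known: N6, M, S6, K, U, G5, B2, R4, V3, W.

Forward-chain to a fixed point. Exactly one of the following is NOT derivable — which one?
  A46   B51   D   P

B51

Round 1: R1 [IF R4 and V3 THEN A46]; R2 [IF B2 and S6 and M THEN C]; R5 [IF K and U THEN F]; R9 [IF G5 THEN E5]; R10 [IF G5 and W THEN D]. New: A46, C, F, E5, D.
Round 2: R6 [IF C and G5 THEN E36]; R8 [IF F and V3 THEN P]. New: E36, P.
Round 3: R7 [IF P and D and M THEN L7]. New: L7.
Round 4: R13 [IF L7 and R4 and C THEN Q4]. New: Q4.
Derived: D (round 1), P (round 2), A46 (round 1). B51 never appears in any round.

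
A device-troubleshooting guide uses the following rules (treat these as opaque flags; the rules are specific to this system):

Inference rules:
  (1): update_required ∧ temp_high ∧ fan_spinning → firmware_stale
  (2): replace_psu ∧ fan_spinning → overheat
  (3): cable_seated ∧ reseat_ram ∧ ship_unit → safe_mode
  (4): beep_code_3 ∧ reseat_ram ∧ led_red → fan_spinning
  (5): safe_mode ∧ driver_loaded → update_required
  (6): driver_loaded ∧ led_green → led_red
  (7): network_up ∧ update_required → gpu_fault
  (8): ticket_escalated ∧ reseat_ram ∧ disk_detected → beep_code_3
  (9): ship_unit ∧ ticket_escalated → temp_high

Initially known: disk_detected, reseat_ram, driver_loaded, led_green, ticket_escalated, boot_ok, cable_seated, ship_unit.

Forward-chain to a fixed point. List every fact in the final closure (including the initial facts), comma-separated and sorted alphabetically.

beep_code_3, boot_ok, cable_seated, disk_detected, driver_loaded, fan_spinning, firmware_stale, led_green, led_red, reseat_ram, safe_mode, ship_unit, temp_high, ticket_escalated, update_required

Round 1: (3) [cable_seated ∧ reseat_ram ∧ ship_unit → safe_mode]; (6) [driver_loaded ∧ led_green → led_red]; (8) [ticket_escalated ∧ reseat_ram ∧ disk_detected → beep_code_3]; (9) [ship_unit ∧ ticket_escalated → temp_high]. New: safe_mode, led_red, beep_code_3, temp_high.
Round 2: (4) [beep_code_3 ∧ reseat_ram ∧ led_red → fan_spinning]; (5) [safe_mode ∧ driver_loaded → update_required]. New: fan_spinning, update_required.
Round 3: (1) [update_required ∧ temp_high ∧ fan_spinning → firmware_stale]. New: firmware_stale.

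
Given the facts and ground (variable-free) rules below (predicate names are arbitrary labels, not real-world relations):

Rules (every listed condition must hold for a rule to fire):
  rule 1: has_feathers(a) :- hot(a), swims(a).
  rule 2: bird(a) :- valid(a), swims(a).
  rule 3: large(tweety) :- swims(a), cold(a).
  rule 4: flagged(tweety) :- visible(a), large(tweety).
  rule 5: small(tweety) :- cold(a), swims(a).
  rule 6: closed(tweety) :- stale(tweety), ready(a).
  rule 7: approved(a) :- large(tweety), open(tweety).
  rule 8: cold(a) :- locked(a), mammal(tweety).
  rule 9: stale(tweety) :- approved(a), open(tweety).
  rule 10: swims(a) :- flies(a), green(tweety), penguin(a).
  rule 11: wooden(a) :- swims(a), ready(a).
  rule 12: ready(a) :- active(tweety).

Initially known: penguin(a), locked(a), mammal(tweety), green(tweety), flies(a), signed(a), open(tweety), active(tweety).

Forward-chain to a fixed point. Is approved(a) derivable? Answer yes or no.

yes

Round 1 — rule 8, rule 10, rule 12, derive cold(a), swims(a), ready(a).
Round 2 — rule 3, rule 5, rule 11, derive large(tweety), small(tweety), wooden(a).
Round 3 — rule 7, derive approved(a).
Round 4 — rule 9, derive stale(tweety).
Round 5 — rule 6, derive closed(tweety).
approved(a) appears in round 3, so it is derivable.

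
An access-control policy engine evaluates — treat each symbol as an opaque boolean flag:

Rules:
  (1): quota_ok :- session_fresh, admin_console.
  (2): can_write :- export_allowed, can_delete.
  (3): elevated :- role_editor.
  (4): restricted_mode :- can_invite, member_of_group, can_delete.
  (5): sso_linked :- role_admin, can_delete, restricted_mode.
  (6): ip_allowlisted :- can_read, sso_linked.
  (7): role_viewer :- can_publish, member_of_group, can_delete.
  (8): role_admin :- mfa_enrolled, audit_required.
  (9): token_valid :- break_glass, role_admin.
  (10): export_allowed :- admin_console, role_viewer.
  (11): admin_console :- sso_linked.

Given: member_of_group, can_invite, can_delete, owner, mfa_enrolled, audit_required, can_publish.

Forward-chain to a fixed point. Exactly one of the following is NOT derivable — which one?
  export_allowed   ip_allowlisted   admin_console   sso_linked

Round 1: (4) [restricted_mode :- can_invite, member_of_group, can_delete.]; (7) [role_viewer :- can_publish, member_of_group, can_delete.]; (8) [role_admin :- mfa_enrolled, audit_required.]. New: restricted_mode, role_viewer, role_admin.
Round 2: (5) [sso_linked :- role_admin, can_delete, restricted_mode.]. New: sso_linked.
Round 3: (11) [admin_console :- sso_linked.]. New: admin_console.
Round 4: (10) [export_allowed :- admin_console, role_viewer.]. New: export_allowed.
Round 5: (2) [can_write :- export_allowed, can_delete.]. New: can_write.
Derived: export_allowed (round 4), sso_linked (round 2), admin_console (round 3). ip_allowlisted never appears in any round.

ip_allowlisted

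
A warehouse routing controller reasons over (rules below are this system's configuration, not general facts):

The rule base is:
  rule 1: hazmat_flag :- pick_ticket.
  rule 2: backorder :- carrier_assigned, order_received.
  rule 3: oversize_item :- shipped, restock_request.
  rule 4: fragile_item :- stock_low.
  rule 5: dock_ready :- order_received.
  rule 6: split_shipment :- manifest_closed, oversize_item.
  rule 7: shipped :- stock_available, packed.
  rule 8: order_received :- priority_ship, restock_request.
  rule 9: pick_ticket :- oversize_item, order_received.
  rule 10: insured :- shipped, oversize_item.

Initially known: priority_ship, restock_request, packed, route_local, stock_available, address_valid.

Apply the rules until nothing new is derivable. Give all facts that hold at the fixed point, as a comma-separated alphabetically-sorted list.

address_valid, dock_ready, hazmat_flag, insured, order_received, oversize_item, packed, pick_ticket, priority_ship, restock_request, route_local, shipped, stock_available

[1] rule 7 [shipped :- stock_available, packed.]; rule 8 [order_received :- priority_ship, restock_request.]. ⇒ new: shipped, order_received.
[2] rule 3 [oversize_item :- shipped, restock_request.]; rule 5 [dock_ready :- order_received.]. ⇒ new: oversize_item, dock_ready.
[3] rule 9 [pick_ticket :- oversize_item, order_received.]; rule 10 [insured :- shipped, oversize_item.]. ⇒ new: pick_ticket, insured.
[4] rule 1 [hazmat_flag :- pick_ticket.]. ⇒ new: hazmat_flag.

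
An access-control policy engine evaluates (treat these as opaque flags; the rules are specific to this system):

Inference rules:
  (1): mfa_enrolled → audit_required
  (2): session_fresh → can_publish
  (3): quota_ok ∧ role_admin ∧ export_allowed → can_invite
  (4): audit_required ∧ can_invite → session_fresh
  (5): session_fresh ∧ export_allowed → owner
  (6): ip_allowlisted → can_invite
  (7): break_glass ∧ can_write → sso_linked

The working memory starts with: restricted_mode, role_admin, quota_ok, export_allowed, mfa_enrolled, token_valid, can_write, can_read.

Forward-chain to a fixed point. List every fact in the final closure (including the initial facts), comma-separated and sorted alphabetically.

Round 1 — (1), (3), derive audit_required, can_invite.
Round 2 — (4), derive session_fresh.
Round 3 — (2), (5), derive can_publish, owner.

audit_required, can_invite, can_publish, can_read, can_write, export_allowed, mfa_enrolled, owner, quota_ok, restricted_mode, role_admin, session_fresh, token_valid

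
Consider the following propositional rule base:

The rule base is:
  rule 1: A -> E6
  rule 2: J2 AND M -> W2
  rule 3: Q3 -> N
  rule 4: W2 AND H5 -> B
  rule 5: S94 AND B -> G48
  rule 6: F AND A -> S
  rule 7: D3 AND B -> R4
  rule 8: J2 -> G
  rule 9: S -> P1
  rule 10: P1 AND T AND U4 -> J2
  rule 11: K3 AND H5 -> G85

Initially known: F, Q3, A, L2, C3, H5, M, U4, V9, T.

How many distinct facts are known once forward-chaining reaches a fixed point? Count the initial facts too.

18

[1] rule 1 [A -> E6]; rule 3 [Q3 -> N]; rule 6 [F AND A -> S]. ⇒ new: E6, N, S.
[2] rule 9 [S -> P1]. ⇒ new: P1.
[3] rule 10 [P1 AND T AND U4 -> J2]. ⇒ new: J2.
[4] rule 2 [J2 AND M -> W2]; rule 8 [J2 -> G]. ⇒ new: W2, G.
[5] rule 4 [W2 AND H5 -> B]. ⇒ new: B.
Closure: {A, B, C3, E6, F, G, H5, J2, L2, M, N, P1, Q3, S, T, U4, V9, W2} — 18 facts.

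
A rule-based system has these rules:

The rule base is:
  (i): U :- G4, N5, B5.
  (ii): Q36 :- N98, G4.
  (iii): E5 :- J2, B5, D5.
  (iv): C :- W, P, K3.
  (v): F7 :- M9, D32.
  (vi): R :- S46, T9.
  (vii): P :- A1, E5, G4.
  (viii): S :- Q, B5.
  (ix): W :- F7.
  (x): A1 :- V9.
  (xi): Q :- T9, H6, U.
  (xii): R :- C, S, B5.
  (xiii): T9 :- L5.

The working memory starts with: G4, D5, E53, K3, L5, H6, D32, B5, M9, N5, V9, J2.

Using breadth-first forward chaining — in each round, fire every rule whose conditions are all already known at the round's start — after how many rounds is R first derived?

4

Round 1 fires (i), (iii), (v), (x), (xiii), giving U, E5, F7, A1, T9.
Round 2 fires (vii), (ix), (xi), giving P, W, Q.
Round 3 fires (iv), (viii), giving C, S.
Round 4 fires (xii), giving R.
R first appears in round 4.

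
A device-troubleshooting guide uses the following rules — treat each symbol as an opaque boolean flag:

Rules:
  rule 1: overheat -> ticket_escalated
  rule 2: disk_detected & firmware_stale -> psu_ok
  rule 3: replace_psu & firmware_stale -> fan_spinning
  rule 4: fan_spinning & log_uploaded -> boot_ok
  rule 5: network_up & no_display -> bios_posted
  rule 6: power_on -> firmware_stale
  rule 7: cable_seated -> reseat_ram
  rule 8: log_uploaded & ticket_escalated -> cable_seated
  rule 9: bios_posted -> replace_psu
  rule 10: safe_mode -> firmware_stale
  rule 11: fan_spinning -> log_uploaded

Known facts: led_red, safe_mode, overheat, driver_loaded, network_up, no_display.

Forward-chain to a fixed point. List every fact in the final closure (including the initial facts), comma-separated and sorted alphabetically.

bios_posted, boot_ok, cable_seated, driver_loaded, fan_spinning, firmware_stale, led_red, log_uploaded, network_up, no_display, overheat, replace_psu, reseat_ram, safe_mode, ticket_escalated

[1] rule 1 [overheat -> ticket_escalated]; rule 5 [network_up & no_display -> bios_posted]; rule 10 [safe_mode -> firmware_stale]. ⇒ new: ticket_escalated, bios_posted, firmware_stale.
[2] rule 9 [bios_posted -> replace_psu]. ⇒ new: replace_psu.
[3] rule 3 [replace_psu & firmware_stale -> fan_spinning]. ⇒ new: fan_spinning.
[4] rule 11 [fan_spinning -> log_uploaded]. ⇒ new: log_uploaded.
[5] rule 4 [fan_spinning & log_uploaded -> boot_ok]; rule 8 [log_uploaded & ticket_escalated -> cable_seated]. ⇒ new: boot_ok, cable_seated.
[6] rule 7 [cable_seated -> reseat_ram]. ⇒ new: reseat_ram.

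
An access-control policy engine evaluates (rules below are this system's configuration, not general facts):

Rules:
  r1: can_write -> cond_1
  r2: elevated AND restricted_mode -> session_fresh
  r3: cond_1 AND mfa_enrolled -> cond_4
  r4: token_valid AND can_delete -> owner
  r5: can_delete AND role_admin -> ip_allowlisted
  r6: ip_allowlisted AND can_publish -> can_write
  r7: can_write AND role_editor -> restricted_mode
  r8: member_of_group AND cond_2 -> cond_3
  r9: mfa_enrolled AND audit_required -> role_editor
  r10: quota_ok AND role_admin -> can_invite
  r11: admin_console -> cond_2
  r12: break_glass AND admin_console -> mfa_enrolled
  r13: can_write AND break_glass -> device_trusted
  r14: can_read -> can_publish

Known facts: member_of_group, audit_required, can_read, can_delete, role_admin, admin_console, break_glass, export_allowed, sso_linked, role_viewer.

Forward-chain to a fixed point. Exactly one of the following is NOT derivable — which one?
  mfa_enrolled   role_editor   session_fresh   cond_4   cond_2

[1] r5 [can_delete AND role_admin -> ip_allowlisted]; r11 [admin_console -> cond_2]; r12 [break_glass AND admin_console -> mfa_enrolled]; r14 [can_read -> can_publish]. ⇒ new: ip_allowlisted, cond_2, mfa_enrolled, can_publish.
[2] r6 [ip_allowlisted AND can_publish -> can_write]; r8 [member_of_group AND cond_2 -> cond_3]; r9 [mfa_enrolled AND audit_required -> role_editor]. ⇒ new: can_write, cond_3, role_editor.
[3] r1 [can_write -> cond_1]; r7 [can_write AND role_editor -> restricted_mode]; r13 [can_write AND break_glass -> device_trusted]. ⇒ new: cond_1, restricted_mode, device_trusted.
[4] r3 [cond_1 AND mfa_enrolled -> cond_4]. ⇒ new: cond_4.
Derived: cond_4 (round 4), cond_2 (round 1), role_editor (round 2), mfa_enrolled (round 1). session_fresh never appears in any round.

session_fresh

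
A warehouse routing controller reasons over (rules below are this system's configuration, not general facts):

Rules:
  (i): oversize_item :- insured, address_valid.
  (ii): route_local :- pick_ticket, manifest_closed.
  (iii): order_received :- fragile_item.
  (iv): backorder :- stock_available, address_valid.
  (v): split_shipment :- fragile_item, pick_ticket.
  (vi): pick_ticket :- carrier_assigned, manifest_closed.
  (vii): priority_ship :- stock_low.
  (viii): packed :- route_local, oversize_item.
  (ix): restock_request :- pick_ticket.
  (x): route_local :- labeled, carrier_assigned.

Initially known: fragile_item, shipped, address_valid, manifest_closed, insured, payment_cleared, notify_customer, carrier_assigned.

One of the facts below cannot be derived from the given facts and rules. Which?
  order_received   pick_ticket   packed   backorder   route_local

backorder

Round 1: (i) [oversize_item :- insured, address_valid.]; (iii) [order_received :- fragile_item.]; (vi) [pick_ticket :- carrier_assigned, manifest_closed.]. New: oversize_item, order_received, pick_ticket.
Round 2: (ii) [route_local :- pick_ticket, manifest_closed.]; (v) [split_shipment :- fragile_item, pick_ticket.]; (ix) [restock_request :- pick_ticket.]. New: route_local, split_shipment, restock_request.
Round 3: (viii) [packed :- route_local, oversize_item.]. New: packed.
Derived: order_received (round 1), pick_ticket (round 1), route_local (round 2), packed (round 3). backorder never appears in any round.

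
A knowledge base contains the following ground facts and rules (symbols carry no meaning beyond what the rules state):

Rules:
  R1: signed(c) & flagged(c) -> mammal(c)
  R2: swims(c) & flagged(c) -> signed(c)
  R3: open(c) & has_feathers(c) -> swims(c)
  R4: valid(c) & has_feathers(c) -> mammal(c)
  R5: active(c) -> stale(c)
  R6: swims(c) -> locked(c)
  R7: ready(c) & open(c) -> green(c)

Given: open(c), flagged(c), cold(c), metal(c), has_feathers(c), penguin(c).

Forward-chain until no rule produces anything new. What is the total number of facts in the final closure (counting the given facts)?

Round 1 — R3, derive swims(c).
Round 2 — R2, R6, derive signed(c), locked(c).
Round 3 — R1, derive mammal(c).
Closure: {cold(c), flagged(c), has_feathers(c), locked(c), mammal(c), metal(c), open(c), penguin(c), signed(c), swims(c)} — 10 facts.

10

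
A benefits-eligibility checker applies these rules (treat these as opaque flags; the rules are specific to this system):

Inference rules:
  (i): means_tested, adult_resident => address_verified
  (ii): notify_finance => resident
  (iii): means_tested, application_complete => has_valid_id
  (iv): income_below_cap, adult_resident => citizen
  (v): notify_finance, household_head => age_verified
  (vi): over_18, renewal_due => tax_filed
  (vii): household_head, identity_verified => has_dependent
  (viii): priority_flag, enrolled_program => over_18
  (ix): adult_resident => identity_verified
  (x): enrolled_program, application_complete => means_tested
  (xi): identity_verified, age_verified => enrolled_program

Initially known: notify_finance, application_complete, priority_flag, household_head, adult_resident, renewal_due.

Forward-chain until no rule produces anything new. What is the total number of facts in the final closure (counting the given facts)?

Round 1: (ii) [notify_finance => resident]; (v) [notify_finance, household_head => age_verified]; (ix) [adult_resident => identity_verified]. Adds resident, age_verified, identity_verified.
Round 2: (vii) [household_head, identity_verified => has_dependent]; (xi) [identity_verified, age_verified => enrolled_program]. Adds has_dependent, enrolled_program.
Round 3: (viii) [priority_flag, enrolled_program => over_18]; (x) [enrolled_program, application_complete => means_tested]. Adds over_18, means_tested.
Round 4: (i) [means_tested, adult_resident => address_verified]; (iii) [means_tested, application_complete => has_valid_id]; (vi) [over_18, renewal_due => tax_filed]. Adds address_verified, has_valid_id, tax_filed.
Closure: {address_verified, adult_resident, age_verified, application_complete, enrolled_program, has_dependent, has_valid_id, household_head, identity_verified, means_tested, notify_finance, over_18, priority_flag, renewal_due, resident, tax_filed} — 16 facts.

16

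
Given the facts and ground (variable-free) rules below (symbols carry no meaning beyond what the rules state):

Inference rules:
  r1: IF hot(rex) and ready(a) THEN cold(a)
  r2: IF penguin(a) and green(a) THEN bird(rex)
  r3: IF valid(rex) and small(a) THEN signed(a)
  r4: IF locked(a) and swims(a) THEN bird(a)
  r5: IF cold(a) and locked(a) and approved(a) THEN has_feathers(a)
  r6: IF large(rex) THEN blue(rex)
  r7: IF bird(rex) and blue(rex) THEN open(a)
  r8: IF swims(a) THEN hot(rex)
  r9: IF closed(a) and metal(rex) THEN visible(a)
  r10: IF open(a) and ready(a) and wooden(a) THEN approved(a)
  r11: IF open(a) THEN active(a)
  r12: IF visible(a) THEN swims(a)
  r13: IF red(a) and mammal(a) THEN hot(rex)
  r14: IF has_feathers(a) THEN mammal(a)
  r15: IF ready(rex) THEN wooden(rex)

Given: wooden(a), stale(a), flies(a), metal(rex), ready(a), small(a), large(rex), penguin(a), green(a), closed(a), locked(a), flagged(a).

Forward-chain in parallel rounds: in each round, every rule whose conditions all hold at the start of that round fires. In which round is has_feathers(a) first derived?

Round 1: r2 [IF penguin(a) and green(a) THEN bird(rex)]; r6 [IF large(rex) THEN blue(rex)]; r9 [IF closed(a) and metal(rex) THEN visible(a)]. Adds bird(rex), blue(rex), visible(a).
Round 2: r7 [IF bird(rex) and blue(rex) THEN open(a)]; r12 [IF visible(a) THEN swims(a)]. Adds open(a), swims(a).
Round 3: r4 [IF locked(a) and swims(a) THEN bird(a)]; r8 [IF swims(a) THEN hot(rex)]; r10 [IF open(a) and ready(a) and wooden(a) THEN approved(a)]; r11 [IF open(a) THEN active(a)]. Adds bird(a), hot(rex), approved(a), active(a).
Round 4: r1 [IF hot(rex) and ready(a) THEN cold(a)]. Adds cold(a).
Round 5: r5 [IF cold(a) and locked(a) and approved(a) THEN has_feathers(a)]. Adds has_feathers(a).
has_feathers(a) first appears in round 5.

5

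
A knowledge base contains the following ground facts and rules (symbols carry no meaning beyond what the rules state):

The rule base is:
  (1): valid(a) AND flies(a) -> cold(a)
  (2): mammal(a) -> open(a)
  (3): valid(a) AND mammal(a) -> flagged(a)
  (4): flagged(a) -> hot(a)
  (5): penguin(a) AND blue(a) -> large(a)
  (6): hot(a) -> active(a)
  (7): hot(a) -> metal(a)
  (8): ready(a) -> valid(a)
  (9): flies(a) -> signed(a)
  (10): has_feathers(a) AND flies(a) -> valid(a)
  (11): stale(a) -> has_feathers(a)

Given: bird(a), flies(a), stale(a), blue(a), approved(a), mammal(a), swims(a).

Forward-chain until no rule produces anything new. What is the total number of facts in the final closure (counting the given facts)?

16

Round 1: (2) [mammal(a) -> open(a)]; (9) [flies(a) -> signed(a)]; (11) [stale(a) -> has_feathers(a)]. Adds open(a), signed(a), has_feathers(a).
Round 2: (10) [has_feathers(a) AND flies(a) -> valid(a)]. Adds valid(a).
Round 3: (1) [valid(a) AND flies(a) -> cold(a)]; (3) [valid(a) AND mammal(a) -> flagged(a)]. Adds cold(a), flagged(a).
Round 4: (4) [flagged(a) -> hot(a)]. Adds hot(a).
Round 5: (6) [hot(a) -> active(a)]; (7) [hot(a) -> metal(a)]. Adds active(a), metal(a).
Closure: {active(a), approved(a), bird(a), blue(a), cold(a), flagged(a), flies(a), has_feathers(a), hot(a), mammal(a), metal(a), open(a), signed(a), stale(a), swims(a), valid(a)} — 16 facts.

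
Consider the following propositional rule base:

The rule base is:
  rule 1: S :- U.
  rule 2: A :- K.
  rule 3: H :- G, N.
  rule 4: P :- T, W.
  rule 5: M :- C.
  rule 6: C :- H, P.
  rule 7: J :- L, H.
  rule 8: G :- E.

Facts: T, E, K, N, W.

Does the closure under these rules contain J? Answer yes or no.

no

Round 1 — rule 2, rule 4, rule 8, derive A, P, G.
Round 2 — rule 3, derive H.
Round 3 — rule 6, derive C.
Round 4 — rule 5, derive M.
Fixed point reached. J is concluded only by rule 7; rule 7 needs L (never derived).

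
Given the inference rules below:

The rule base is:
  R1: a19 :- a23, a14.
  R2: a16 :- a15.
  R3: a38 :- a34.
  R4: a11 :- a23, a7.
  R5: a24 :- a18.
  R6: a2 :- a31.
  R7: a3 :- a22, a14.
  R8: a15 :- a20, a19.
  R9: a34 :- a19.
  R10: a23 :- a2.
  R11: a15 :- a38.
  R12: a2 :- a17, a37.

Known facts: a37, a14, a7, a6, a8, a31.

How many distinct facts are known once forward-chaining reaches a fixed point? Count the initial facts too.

Round 1 — R6, derive a2.
Round 2 — R10, derive a23.
Round 3 — R1, R4, derive a19, a11.
Round 4 — R9, derive a34.
Round 5 — R3, derive a38.
Round 6 — R11, derive a15.
Round 7 — R2, derive a16.
Closure: {a11, a14, a15, a16, a19, a2, a23, a31, a34, a37, a38, a6, a7, a8} — 14 facts.

14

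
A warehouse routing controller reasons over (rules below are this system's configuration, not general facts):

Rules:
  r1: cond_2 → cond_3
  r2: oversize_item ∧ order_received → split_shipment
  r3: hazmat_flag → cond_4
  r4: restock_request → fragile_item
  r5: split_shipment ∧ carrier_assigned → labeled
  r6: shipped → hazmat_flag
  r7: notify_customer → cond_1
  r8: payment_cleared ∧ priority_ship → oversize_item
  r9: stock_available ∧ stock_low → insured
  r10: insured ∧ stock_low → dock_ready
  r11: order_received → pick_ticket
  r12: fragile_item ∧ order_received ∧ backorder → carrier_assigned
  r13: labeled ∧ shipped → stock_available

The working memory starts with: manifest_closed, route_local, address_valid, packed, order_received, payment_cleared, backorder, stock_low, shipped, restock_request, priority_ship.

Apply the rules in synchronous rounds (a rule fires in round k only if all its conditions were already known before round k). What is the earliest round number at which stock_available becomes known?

Round 1: r4 [restock_request → fragile_item]; r6 [shipped → hazmat_flag]; r8 [payment_cleared ∧ priority_ship → oversize_item]; r11 [order_received → pick_ticket]. New: fragile_item, hazmat_flag, oversize_item, pick_ticket.
Round 2: r2 [oversize_item ∧ order_received → split_shipment]; r3 [hazmat_flag → cond_4]; r12 [fragile_item ∧ order_received ∧ backorder → carrier_assigned]. New: split_shipment, cond_4, carrier_assigned.
Round 3: r5 [split_shipment ∧ carrier_assigned → labeled]. New: labeled.
Round 4: r13 [labeled ∧ shipped → stock_available]. New: stock_available.
stock_available first appears in round 4.

4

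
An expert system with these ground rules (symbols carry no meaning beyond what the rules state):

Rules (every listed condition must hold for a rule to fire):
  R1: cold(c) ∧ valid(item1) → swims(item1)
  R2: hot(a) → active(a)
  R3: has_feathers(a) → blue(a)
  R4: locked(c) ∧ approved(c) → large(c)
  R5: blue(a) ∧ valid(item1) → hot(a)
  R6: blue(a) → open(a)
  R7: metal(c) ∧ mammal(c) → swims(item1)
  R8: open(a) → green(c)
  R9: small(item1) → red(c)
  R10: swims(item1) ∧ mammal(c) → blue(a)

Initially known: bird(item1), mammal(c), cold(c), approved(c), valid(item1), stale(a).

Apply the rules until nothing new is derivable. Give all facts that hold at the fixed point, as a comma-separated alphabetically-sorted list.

[1] R1 [cold(c) ∧ valid(item1) → swims(item1)]. ⇒ new: swims(item1).
[2] R10 [swims(item1) ∧ mammal(c) → blue(a)]. ⇒ new: blue(a).
[3] R5 [blue(a) ∧ valid(item1) → hot(a)]; R6 [blue(a) → open(a)]. ⇒ new: hot(a), open(a).
[4] R2 [hot(a) → active(a)]; R8 [open(a) → green(c)]. ⇒ new: active(a), green(c).

active(a), approved(c), bird(item1), blue(a), cold(c), green(c), hot(a), mammal(c), open(a), stale(a), swims(item1), valid(item1)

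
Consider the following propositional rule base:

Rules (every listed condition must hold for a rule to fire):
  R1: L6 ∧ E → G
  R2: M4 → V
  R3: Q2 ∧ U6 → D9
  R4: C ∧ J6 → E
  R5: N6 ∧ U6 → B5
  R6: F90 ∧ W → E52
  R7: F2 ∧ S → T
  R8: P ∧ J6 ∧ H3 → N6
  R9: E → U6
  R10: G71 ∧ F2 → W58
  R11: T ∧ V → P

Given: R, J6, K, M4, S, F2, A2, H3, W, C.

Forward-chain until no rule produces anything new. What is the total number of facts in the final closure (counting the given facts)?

17

Round 1 — R2, R4, R7, derive V, E, T.
Round 2 — R9, R11, derive U6, P.
Round 3 — R8, derive N6.
Round 4 — R5, derive B5.
Closure: {A2, B5, C, E, F2, H3, J6, K, M4, N6, P, R, S, T, U6, V, W} — 17 facts.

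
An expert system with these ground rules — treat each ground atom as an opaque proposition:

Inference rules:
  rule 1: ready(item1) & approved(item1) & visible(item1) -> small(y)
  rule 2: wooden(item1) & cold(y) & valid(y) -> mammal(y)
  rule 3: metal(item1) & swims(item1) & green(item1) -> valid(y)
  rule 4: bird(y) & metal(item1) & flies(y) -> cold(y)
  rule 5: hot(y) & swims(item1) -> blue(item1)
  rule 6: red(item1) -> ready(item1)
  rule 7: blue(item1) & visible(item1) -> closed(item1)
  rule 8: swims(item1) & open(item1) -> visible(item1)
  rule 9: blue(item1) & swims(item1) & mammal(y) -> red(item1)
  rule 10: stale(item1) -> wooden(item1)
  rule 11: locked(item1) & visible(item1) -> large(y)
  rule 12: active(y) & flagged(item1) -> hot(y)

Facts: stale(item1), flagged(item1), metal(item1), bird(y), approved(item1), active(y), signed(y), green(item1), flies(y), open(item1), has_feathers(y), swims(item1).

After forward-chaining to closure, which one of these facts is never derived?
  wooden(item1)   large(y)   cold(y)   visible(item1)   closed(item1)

Round 1 fires rule 3, rule 4, rule 8, rule 10, rule 12, giving valid(y), cold(y), visible(item1), wooden(item1), hot(y).
Round 2 fires rule 2, rule 5, giving mammal(y), blue(item1).
Round 3 fires rule 7, rule 9, giving closed(item1), red(item1).
Round 4 fires rule 6, giving ready(item1).
Round 5 fires rule 1, giving small(y).
Derived: closed(item1) (round 3), wooden(item1) (round 1), visible(item1) (round 1), cold(y) (round 1). large(y) never appears in any round.

large(y)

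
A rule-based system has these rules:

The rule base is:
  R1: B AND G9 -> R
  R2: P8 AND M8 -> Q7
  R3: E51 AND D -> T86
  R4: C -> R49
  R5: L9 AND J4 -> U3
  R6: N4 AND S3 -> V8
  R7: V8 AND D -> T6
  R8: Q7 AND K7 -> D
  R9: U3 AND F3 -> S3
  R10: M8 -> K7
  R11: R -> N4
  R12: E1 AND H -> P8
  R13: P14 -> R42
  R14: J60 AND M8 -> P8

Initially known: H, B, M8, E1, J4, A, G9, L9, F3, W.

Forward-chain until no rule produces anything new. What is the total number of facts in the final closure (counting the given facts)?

Round 1 fires R1, R5, R10, R12, giving R, U3, K7, P8.
Round 2 fires R2, R9, R11, giving Q7, S3, N4.
Round 3 fires R6, R8, giving V8, D.
Round 4 fires R7, giving T6.
Closure: {A, B, D, E1, F3, G9, H, J4, K7, L9, M8, N4, P8, Q7, R, S3, T6, U3, V8, W} — 20 facts.

20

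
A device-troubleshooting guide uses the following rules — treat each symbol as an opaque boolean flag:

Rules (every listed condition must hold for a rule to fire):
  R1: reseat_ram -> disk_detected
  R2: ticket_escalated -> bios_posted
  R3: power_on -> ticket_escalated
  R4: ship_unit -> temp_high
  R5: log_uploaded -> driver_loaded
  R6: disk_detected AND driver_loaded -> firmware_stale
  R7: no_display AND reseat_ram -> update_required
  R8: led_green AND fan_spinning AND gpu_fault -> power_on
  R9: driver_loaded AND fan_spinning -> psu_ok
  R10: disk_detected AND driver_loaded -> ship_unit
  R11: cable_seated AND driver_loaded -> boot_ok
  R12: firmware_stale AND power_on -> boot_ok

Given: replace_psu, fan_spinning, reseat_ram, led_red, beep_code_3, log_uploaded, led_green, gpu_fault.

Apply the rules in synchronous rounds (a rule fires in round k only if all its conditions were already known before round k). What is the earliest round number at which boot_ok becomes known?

Round 1: R1 [reseat_ram -> disk_detected]; R5 [log_uploaded -> driver_loaded]; R8 [led_green AND fan_spinning AND gpu_fault -> power_on]. Adds disk_detected, driver_loaded, power_on.
Round 2: R3 [power_on -> ticket_escalated]; R6 [disk_detected AND driver_loaded -> firmware_stale]; R9 [driver_loaded AND fan_spinning -> psu_ok]; R10 [disk_detected AND driver_loaded -> ship_unit]. Adds ticket_escalated, firmware_stale, psu_ok, ship_unit.
Round 3: R2 [ticket_escalated -> bios_posted]; R4 [ship_unit -> temp_high]; R12 [firmware_stale AND power_on -> boot_ok]. Adds bios_posted, temp_high, boot_ok.
boot_ok first appears in round 3.

3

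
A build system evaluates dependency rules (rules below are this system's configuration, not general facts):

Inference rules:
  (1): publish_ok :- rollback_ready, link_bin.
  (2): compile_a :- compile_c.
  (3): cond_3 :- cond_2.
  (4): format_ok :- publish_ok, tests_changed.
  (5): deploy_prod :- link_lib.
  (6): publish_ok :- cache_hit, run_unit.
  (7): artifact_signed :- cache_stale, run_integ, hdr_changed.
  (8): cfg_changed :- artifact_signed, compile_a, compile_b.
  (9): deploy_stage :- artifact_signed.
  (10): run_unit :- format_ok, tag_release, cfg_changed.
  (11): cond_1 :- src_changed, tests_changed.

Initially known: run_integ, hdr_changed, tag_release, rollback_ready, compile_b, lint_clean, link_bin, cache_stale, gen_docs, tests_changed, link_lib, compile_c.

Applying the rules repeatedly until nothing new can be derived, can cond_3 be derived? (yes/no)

Round 1 fires (1), (2), (5), (7), giving publish_ok, compile_a, deploy_prod, artifact_signed.
Round 2 fires (4), (8), (9), giving format_ok, cfg_changed, deploy_stage.
Round 3 fires (10), giving run_unit.
Fixed point reached. cond_3 is concluded only by (3); (3) needs cond_2 (never derived).

no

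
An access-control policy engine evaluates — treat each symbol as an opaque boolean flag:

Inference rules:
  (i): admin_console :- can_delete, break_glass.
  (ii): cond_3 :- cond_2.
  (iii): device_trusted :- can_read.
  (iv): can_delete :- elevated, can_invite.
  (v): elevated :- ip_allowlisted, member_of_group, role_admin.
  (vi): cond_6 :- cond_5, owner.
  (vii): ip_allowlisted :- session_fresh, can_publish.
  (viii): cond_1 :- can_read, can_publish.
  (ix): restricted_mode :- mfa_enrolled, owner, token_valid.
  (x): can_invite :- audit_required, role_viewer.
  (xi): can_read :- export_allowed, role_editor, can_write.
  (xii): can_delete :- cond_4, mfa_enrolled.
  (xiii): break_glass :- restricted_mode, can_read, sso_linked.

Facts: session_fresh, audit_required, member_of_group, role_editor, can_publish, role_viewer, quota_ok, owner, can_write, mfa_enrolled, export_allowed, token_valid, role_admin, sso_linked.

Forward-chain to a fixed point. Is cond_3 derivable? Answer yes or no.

no

[1] (vii) [ip_allowlisted :- session_fresh, can_publish.]; (ix) [restricted_mode :- mfa_enrolled, owner, token_valid.]; (x) [can_invite :- audit_required, role_viewer.]; (xi) [can_read :- export_allowed, role_editor, can_write.]. ⇒ new: ip_allowlisted, restricted_mode, can_invite, can_read.
[2] (iii) [device_trusted :- can_read.]; (v) [elevated :- ip_allowlisted, member_of_group, role_admin.]; (viii) [cond_1 :- can_read, can_publish.]; (xiii) [break_glass :- restricted_mode, can_read, sso_linked.]. ⇒ new: device_trusted, elevated, cond_1, break_glass.
[3] (iv) [can_delete :- elevated, can_invite.]. ⇒ new: can_delete.
[4] (i) [admin_console :- can_delete, break_glass.]. ⇒ new: admin_console.
Fixed point reached. cond_3 is concluded only by (ii); (ii) needs cond_2 (never derived).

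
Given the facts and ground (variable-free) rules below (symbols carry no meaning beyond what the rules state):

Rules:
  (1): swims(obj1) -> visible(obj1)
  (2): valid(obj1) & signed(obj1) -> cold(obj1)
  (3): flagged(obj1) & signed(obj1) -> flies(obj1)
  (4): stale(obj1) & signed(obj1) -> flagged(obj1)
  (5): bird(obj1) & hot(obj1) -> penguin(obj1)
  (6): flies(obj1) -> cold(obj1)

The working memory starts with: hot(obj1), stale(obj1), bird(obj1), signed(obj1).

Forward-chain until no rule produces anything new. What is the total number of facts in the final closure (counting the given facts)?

Round 1 fires (4), (5), giving flagged(obj1), penguin(obj1).
Round 2 fires (3), giving flies(obj1).
Round 3 fires (6), giving cold(obj1).
Closure: {bird(obj1), cold(obj1), flagged(obj1), flies(obj1), hot(obj1), penguin(obj1), signed(obj1), stale(obj1)} — 8 facts.

8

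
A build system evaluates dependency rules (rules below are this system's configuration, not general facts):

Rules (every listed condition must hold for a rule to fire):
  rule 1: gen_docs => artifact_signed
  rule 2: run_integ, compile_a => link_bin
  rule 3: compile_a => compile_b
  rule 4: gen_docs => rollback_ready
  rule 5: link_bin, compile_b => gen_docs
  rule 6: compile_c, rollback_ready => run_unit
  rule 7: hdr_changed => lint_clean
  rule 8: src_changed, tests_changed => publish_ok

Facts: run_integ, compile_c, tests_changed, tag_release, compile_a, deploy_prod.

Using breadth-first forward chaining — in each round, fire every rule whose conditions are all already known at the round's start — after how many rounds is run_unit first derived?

Round 1 fires rule 2, rule 3, giving link_bin, compile_b.
Round 2 fires rule 5, giving gen_docs.
Round 3 fires rule 1, rule 4, giving artifact_signed, rollback_ready.
Round 4 fires rule 6, giving run_unit.
run_unit first appears in round 4.

4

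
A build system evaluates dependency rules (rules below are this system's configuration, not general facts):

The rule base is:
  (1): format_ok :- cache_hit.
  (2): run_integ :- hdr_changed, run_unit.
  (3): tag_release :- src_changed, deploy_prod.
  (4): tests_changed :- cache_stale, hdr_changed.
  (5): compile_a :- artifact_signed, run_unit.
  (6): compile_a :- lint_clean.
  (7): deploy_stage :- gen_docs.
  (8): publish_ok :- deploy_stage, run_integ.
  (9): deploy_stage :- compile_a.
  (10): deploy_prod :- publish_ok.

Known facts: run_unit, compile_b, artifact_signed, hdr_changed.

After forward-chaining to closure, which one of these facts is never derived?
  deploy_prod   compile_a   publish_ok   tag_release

tag_release

[1] (2) [run_integ :- hdr_changed, run_unit.]; (5) [compile_a :- artifact_signed, run_unit.]. ⇒ new: run_integ, compile_a.
[2] (9) [deploy_stage :- compile_a.]. ⇒ new: deploy_stage.
[3] (8) [publish_ok :- deploy_stage, run_integ.]. ⇒ new: publish_ok.
[4] (10) [deploy_prod :- publish_ok.]. ⇒ new: deploy_prod.
Derived: compile_a (round 1), publish_ok (round 3), deploy_prod (round 4). tag_release never appears in any round.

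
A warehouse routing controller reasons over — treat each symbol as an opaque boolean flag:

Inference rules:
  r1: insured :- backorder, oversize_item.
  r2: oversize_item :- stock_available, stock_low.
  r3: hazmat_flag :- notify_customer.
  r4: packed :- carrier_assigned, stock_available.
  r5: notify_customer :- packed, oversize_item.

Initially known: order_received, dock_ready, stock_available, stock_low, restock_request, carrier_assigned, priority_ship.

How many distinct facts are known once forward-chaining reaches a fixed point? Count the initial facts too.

Round 1 fires r2, r4, giving oversize_item, packed.
Round 2 fires r5, giving notify_customer.
Round 3 fires r3, giving hazmat_flag.
Closure: {carrier_assigned, dock_ready, hazmat_flag, notify_customer, order_received, oversize_item, packed, priority_ship, restock_request, stock_available, stock_low} — 11 facts.

11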